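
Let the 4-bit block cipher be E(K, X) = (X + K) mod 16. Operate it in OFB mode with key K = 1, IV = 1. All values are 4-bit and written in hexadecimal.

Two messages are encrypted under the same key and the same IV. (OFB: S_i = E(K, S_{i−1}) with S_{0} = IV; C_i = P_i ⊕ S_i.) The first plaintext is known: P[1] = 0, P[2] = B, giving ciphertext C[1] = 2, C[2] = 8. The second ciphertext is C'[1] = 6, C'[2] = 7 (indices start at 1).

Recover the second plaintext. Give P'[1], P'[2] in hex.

In OFB with a reused IV, both messages share the same keystream S_i, so C_i ⊕ C'_i = P_i ⊕ P'_i and thus P'_i = P_i ⊕ C_i ⊕ C'_i.
P'[1]: 0 ⊕ 2 ⊕ 6 = 4.
P'[2]: B ⊕ 8 ⊕ 7 = 4.

P'[1] = 4, P'[2] = 4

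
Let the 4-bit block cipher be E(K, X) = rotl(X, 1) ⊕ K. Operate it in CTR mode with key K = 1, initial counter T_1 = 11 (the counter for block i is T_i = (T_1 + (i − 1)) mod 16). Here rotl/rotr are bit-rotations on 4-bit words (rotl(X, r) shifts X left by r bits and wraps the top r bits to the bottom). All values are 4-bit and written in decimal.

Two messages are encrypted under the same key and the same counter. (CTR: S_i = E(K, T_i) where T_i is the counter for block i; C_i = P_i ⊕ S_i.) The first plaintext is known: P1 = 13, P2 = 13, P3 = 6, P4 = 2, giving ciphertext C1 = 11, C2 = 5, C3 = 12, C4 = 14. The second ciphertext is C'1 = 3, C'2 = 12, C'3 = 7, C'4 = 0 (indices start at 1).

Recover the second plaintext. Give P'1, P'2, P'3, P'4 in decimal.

In CTR with a reused counter, both messages share the same keystream S_i, so C_i ⊕ C'_i = P_i ⊕ P'_i and thus P'_i = P_i ⊕ C_i ⊕ C'_i.
P'1: 13 ⊕ 11 ⊕ 3 = 5.
P'2: 13 ⊕ 5 ⊕ 12 = 4.
P'3: 6 ⊕ 12 ⊕ 7 = 13.
P'4: 2 ⊕ 14 ⊕ 0 = 12.

P'1 = 5, P'2 = 4, P'3 = 13, P'4 = 12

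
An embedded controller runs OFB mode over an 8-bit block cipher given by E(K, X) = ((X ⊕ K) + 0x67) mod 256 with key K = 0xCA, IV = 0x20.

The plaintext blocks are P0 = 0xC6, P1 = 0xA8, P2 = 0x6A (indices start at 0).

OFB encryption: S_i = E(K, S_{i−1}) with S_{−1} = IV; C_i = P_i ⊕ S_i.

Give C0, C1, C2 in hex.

C0: S = E(K, 0x20) = 0x51; 0xC6 ⊕ 0x51 = 0x97.
C1: S = E(K, 0x51) = 0x02; 0xA8 ⊕ 0x02 = 0xAA.
C2: S = E(K, 0x02) = 0x2F; 0x6A ⊕ 0x2F = 0x45.

C0 = 0x97, C1 = 0xAA, C2 = 0x45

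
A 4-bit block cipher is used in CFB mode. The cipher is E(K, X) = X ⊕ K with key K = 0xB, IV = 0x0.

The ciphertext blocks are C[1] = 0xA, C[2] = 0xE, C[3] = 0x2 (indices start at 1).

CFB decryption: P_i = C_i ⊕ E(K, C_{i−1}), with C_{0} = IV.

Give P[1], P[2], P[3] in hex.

P[1] = 0x1, P[2] = 0xF, P[3] = 0x7

P[1]: E(K, 0x0) = 0xB; 0xA ⊕ 0xB = 0x1.
P[2]: E(K, 0xA) = 0x1; 0xE ⊕ 0x1 = 0xF.
P[3]: E(K, 0xE) = 0x5; 0x2 ⊕ 0x5 = 0x7.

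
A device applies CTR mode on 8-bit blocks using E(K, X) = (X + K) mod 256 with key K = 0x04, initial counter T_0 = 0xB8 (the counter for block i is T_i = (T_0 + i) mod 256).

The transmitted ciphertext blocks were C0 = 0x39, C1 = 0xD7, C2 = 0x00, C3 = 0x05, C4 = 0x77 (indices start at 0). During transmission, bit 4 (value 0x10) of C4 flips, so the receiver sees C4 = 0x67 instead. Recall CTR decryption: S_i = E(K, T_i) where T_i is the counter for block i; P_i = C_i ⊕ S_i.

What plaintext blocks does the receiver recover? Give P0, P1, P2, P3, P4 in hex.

Only C4 changed, to 0x67. In CTR, a change in C_i flips the same bit in P_i only; the keystream is unaffected. Decrypting the received ciphertext:
P0: T = 0xB8, S = E(K, T) = 0xBC; 0x39 ⊕ 0xBC = 0x85.
P1: T = 0xB9, S = E(K, T) = 0xBD; 0xD7 ⊕ 0xBD = 0x6A.
P2: T = 0xBA, S = E(K, T) = 0xBE; 0x00 ⊕ 0xBE = 0xBE.
P3: T = 0xBB, S = E(K, T) = 0xBF; 0x05 ⊕ 0xBF = 0xBA.
P4: T = 0xBC, S = E(K, T) = 0xC0; 0x67 ⊕ 0xC0 = 0xA7.
Blocks that differ from the original plaintext: P4.

P0 = 0x85, P1 = 0x6A, P2 = 0xBE, P3 = 0xBA, P4 = 0xA7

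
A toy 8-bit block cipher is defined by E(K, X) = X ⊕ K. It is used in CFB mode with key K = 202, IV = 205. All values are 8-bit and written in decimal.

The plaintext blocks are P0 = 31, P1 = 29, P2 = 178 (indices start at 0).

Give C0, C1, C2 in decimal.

C0 = 24, C1 = 207, C2 = 183

CFB encryption: C_i = P_i ⊕ E(K, C_{i−1}), with C_{−1} = IV.
C0: E(K, 205) = 7; 31 ⊕ 7 = 24.
C1: E(K, 24) = 210; 29 ⊕ 210 = 207.
C2: E(K, 207) = 5; 178 ⊕ 5 = 183.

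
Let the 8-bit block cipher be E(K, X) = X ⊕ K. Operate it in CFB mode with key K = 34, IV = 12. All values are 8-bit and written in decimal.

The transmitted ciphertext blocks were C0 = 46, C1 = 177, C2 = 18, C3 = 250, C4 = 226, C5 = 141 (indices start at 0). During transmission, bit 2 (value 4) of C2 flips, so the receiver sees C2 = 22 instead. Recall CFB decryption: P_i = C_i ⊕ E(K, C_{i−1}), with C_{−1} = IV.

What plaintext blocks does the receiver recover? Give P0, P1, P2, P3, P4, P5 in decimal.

Only C2 changed, to 22. In CFB, a change in C_i flips the same bit in P_i and garbles P_{i+1}. Decrypting the received ciphertext:
P0: E(K, 12) = 46; 46 ⊕ 46 = 0.
P1: E(K, 46) = 12; 177 ⊕ 12 = 189.
P2: E(K, 177) = 147; 22 ⊕ 147 = 133.
P3: E(K, 22) = 52; 250 ⊕ 52 = 206.
P4: E(K, 250) = 216; 226 ⊕ 216 = 58.
P5: E(K, 226) = 192; 141 ⊕ 192 = 77.
Blocks that differ from the original plaintext: P2, P3.

P0 = 0, P1 = 189, P2 = 133, P3 = 206, P4 = 58, P5 = 77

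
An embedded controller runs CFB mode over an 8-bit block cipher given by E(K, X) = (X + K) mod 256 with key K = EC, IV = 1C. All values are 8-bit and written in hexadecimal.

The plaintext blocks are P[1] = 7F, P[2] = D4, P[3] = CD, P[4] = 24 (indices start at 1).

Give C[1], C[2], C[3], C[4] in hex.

CFB encryption: C_i = P_i ⊕ E(K, C_{i−1}), with C_{0} = IV.
C[1]: E(K, 1C) = 08; 7F ⊕ 08 = 77.
C[2]: E(K, 77) = 63; D4 ⊕ 63 = B7.
C[3]: E(K, B7) = A3; CD ⊕ A3 = 6E.
C[4]: E(K, 6E) = 5A; 24 ⊕ 5A = 7E.

C[1] = 77, C[2] = B7, C[3] = 6E, C[4] = 7E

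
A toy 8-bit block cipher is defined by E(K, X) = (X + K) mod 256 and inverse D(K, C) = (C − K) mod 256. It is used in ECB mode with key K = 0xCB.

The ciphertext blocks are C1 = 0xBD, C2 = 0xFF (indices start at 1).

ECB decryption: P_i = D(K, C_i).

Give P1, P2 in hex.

P1 = 0xF2, P2 = 0x34

P1: D(K, 0xBD) = 0xF2.
P2: D(K, 0xFF) = 0x34.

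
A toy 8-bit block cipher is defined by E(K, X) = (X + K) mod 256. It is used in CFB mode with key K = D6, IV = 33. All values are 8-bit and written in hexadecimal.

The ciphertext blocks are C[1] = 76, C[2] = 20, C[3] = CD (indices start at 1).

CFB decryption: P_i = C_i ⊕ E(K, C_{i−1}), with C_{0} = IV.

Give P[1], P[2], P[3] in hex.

P[1] = 7F, P[2] = 6C, P[3] = 3B

P[1]: E(K, 33) = 09; 76 ⊕ 09 = 7F.
P[2]: E(K, 76) = 4C; 20 ⊕ 4C = 6C.
P[3]: E(K, 20) = F6; CD ⊕ F6 = 3B.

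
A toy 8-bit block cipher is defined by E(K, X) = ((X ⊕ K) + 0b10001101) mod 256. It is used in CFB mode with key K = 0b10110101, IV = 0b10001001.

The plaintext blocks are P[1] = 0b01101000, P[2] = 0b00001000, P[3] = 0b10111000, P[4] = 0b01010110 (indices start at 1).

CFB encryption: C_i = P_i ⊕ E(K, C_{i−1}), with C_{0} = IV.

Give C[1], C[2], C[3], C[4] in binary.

C[1]: E(K, 0b10001001) = 0b11001001; 0b01101000 ⊕ 0b11001001 = 0b10100001.
C[2]: E(K, 0b10100001) = 0b10100001; 0b00001000 ⊕ 0b10100001 = 0b10101001.
C[3]: E(K, 0b10101001) = 0b10101001; 0b10111000 ⊕ 0b10101001 = 0b00010001.
C[4]: E(K, 0b00010001) = 0b00110001; 0b01010110 ⊕ 0b00110001 = 0b01100111.

C[1] = 0b10100001, C[2] = 0b10101001, C[3] = 0b00010001, C[4] = 0b01100111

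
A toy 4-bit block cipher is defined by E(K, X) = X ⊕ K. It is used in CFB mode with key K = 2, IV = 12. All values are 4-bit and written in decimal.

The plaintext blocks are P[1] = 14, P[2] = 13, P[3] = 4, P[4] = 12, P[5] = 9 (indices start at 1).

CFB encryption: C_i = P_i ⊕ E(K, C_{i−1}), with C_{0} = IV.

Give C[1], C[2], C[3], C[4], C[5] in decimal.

C[1]: E(K, 12) = 14; 14 ⊕ 14 = 0.
C[2]: E(K, 0) = 2; 13 ⊕ 2 = 15.
C[3]: E(K, 15) = 13; 4 ⊕ 13 = 9.
C[4]: E(K, 9) = 11; 12 ⊕ 11 = 7.
C[5]: E(K, 7) = 5; 9 ⊕ 5 = 12.

C[1] = 0, C[2] = 15, C[3] = 9, C[4] = 7, C[5] = 12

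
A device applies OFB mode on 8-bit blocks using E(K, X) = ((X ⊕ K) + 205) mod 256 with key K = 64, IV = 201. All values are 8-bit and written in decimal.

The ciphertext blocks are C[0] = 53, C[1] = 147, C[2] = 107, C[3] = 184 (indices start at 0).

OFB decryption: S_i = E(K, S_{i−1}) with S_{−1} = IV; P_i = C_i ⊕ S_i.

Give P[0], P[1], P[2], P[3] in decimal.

P[0]: S = E(K, 201) = 86; 53 ⊕ 86 = 99.
P[1]: S = E(K, 86) = 227; 147 ⊕ 227 = 112.
P[2]: S = E(K, 227) = 112; 107 ⊕ 112 = 27.
P[3]: S = E(K, 112) = 253; 184 ⊕ 253 = 69.

P[0] = 99, P[1] = 112, P[2] = 27, P[3] = 69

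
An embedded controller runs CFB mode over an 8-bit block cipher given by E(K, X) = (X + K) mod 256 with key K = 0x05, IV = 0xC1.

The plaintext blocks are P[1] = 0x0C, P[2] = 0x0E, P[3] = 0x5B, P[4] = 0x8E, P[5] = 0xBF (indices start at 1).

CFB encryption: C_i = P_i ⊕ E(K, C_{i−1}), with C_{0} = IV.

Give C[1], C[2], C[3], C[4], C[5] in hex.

C[1]: E(K, 0xC1) = 0xC6; 0x0C ⊕ 0xC6 = 0xCA.
C[2]: E(K, 0xCA) = 0xCF; 0x0E ⊕ 0xCF = 0xC1.
C[3]: E(K, 0xC1) = 0xC6; 0x5B ⊕ 0xC6 = 0x9D.
C[4]: E(K, 0x9D) = 0xA2; 0x8E ⊕ 0xA2 = 0x2C.
C[5]: E(K, 0x2C) = 0x31; 0xBF ⊕ 0x31 = 0x8E.

C[1] = 0xCA, C[2] = 0xC1, C[3] = 0x9D, C[4] = 0x2C, C[5] = 0x8E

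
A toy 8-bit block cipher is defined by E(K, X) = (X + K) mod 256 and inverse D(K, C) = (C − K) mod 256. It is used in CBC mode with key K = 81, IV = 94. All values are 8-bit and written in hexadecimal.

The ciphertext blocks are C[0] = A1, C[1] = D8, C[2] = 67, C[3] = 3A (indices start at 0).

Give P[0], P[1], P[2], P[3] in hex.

P[0] = B4, P[1] = F6, P[2] = 3E, P[3] = DE

CBC decryption: P_i = D(K, C_i) ⊕ C_{i−1}, with C_{−1} = IV.
P[0]: D(K, A1) = 20; 20 ⊕ 94 = B4.
P[1]: D(K, D8) = 57; 57 ⊕ A1 = F6.
P[2]: D(K, 67) = E6; E6 ⊕ D8 = 3E.
P[3]: D(K, 3A) = B9; B9 ⊕ 67 = DE.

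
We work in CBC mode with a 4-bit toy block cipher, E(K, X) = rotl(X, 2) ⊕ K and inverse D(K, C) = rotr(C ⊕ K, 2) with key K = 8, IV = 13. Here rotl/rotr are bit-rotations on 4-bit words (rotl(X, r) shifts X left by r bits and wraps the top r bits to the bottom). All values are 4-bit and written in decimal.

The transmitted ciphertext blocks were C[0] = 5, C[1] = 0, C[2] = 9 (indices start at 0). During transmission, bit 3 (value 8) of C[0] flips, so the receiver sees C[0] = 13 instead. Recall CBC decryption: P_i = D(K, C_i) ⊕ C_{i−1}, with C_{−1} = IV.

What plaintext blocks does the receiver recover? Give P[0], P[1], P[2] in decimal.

Only C[0] changed, to 13. In CBC, a change in C_i garbles P_i and flips the same bit in P_{i+1}. Decrypting the received ciphertext:
P[0]: D(K, 13) = 5; 5 ⊕ 13 = 8.
P[1]: D(K, 0) = 2; 2 ⊕ 13 = 15.
P[2]: D(K, 9) = 4; 4 ⊕ 0 = 4.
Blocks that differ from the original plaintext: P[0], P[1].

P[0] = 8, P[1] = 15, P[2] = 4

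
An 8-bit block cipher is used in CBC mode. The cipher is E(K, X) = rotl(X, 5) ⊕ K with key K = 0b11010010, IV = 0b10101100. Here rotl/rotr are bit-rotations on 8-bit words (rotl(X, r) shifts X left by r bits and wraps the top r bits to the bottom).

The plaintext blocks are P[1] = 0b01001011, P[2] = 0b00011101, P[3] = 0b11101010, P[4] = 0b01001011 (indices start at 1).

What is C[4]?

C[4] = 0b10011000

CBC encryption: C_i = E(K, P_i ⊕ C_{i−1}), with C_{0} = IV.
C[1]: P[1] ⊕ 0b10101100 = 0b11100111; E(K, 0b11100111) = 0b00101110.
C[2]: P[2] ⊕ 0b00101110 = 0b00110011; E(K, 0b00110011) = 0b10110100.
C[3]: P[3] ⊕ 0b10110100 = 0b01011110; E(K, 0b01011110) = 0b00011001.
C[4]: P[4] ⊕ 0b00011001 = 0b01010010; E(K, 0b01010010) = 0b10011000.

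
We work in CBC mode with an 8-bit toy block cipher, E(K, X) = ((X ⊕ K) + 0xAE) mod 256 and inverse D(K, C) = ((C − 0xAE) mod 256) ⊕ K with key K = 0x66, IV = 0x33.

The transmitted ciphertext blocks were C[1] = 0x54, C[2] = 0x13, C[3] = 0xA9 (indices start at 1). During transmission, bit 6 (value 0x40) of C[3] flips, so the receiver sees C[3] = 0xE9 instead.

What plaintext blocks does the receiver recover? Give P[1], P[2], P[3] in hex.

P[1] = 0xF3, P[2] = 0x57, P[3] = 0x4E

CBC decryption: P_i = D(K, C_i) ⊕ C_{i−1}, with C_{0} = IV.
Only C[3] changed, to 0xE9. In CBC, a change in C_i garbles P_i and flips the same bit in P_{i+1}. Decrypting the received ciphertext:
P[1]: D(K, 0x54) = 0xC0; 0xC0 ⊕ 0x33 = 0xF3.
P[2]: D(K, 0x13) = 0x03; 0x03 ⊕ 0x54 = 0x57.
P[3]: D(K, 0xE9) = 0x5D; 0x5D ⊕ 0x13 = 0x4E.
Blocks that differ from the original plaintext: P[3].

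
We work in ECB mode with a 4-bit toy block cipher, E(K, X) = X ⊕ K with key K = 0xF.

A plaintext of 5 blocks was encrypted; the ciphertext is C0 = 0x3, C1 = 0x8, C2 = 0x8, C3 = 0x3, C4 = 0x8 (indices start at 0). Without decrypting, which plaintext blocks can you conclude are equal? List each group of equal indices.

P0 = P3; P1 = P2 = P4

ECB encrypts each block independently with the same key, so equal ciphertext blocks imply equal plaintext blocks.
C0 = C3 = 0x3, so P0 = P3.
C1 = C2 = C4 = 0x8, so P1 = P2 = P4.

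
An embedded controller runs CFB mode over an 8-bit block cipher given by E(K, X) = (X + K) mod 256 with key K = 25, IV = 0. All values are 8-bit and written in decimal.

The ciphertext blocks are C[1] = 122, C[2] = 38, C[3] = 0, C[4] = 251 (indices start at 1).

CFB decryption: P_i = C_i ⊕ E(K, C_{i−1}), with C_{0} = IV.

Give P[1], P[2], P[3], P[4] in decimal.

P[1]: E(K, 0) = 25; 122 ⊕ 25 = 99.
P[2]: E(K, 122) = 147; 38 ⊕ 147 = 181.
P[3]: E(K, 38) = 63; 0 ⊕ 63 = 63.
P[4]: E(K, 0) = 25; 251 ⊕ 25 = 226.

P[1] = 99, P[2] = 181, P[3] = 63, P[4] = 226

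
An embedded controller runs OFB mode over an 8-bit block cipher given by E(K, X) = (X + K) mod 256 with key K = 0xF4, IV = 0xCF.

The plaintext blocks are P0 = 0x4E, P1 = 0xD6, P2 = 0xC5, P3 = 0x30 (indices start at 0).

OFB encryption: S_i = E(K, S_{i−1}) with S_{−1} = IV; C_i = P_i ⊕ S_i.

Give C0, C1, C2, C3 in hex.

C0: S = E(K, 0xCF) = 0xC3; 0x4E ⊕ 0xC3 = 0x8D.
C1: S = E(K, 0xC3) = 0xB7; 0xD6 ⊕ 0xB7 = 0x61.
C2: S = E(K, 0xB7) = 0xAB; 0xC5 ⊕ 0xAB = 0x6E.
C3: S = E(K, 0xAB) = 0x9F; 0x30 ⊕ 0x9F = 0xAF.

C0 = 0x8D, C1 = 0x61, C2 = 0x6E, C3 = 0xAF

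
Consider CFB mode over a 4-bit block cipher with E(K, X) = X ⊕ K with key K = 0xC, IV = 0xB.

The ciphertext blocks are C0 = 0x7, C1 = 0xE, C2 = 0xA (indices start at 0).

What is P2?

P2 = 0x8

CFB decryption: P_i = C_i ⊕ E(K, C_{i−1}), with C_{−1} = IV.
P2: E(K, 0xE) = 0x2; 0xA ⊕ 0x2 = 0x8.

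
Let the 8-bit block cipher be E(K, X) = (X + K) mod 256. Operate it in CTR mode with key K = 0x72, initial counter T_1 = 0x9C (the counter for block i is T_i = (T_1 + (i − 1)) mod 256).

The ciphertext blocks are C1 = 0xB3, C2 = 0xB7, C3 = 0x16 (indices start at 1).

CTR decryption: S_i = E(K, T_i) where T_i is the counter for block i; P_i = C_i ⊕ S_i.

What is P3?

P3 = 0x06

P3: T = 0x9E, S = E(K, T) = 0x10; 0x16 ⊕ 0x10 = 0x06.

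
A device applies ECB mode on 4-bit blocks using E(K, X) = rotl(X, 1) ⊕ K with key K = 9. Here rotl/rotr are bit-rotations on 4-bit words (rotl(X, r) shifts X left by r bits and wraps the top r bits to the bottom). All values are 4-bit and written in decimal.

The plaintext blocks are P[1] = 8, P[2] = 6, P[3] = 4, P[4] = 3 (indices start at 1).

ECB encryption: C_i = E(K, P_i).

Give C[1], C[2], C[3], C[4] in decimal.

C[1] = 8, C[2] = 5, C[3] = 1, C[4] = 15

C[1]: E(K, 8) = 8.
C[2]: E(K, 6) = 5.
C[3]: E(K, 4) = 1.
C[4]: E(K, 3) = 15.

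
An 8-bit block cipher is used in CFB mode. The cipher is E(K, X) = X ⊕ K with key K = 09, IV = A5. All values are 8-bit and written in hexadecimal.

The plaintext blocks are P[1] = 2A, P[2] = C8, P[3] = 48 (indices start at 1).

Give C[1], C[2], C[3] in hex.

CFB encryption: C_i = P_i ⊕ E(K, C_{i−1}), with C_{0} = IV.
C[1]: E(K, A5) = AC; 2A ⊕ AC = 86.
C[2]: E(K, 86) = 8F; C8 ⊕ 8F = 47.
C[3]: E(K, 47) = 4E; 48 ⊕ 4E = 06.

C[1] = 86, C[2] = 47, C[3] = 06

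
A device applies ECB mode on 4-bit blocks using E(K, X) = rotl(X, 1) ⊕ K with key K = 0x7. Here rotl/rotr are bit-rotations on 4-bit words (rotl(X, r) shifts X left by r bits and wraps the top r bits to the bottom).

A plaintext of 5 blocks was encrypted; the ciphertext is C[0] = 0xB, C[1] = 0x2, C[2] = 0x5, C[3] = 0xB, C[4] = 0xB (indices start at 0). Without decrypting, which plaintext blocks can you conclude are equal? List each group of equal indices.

ECB encrypts each block independently with the same key, so equal ciphertext blocks imply equal plaintext blocks.
C[0] = C[3] = C[4] = 0xB, so P[0] = P[3] = P[4].

P[0] = P[3] = P[4]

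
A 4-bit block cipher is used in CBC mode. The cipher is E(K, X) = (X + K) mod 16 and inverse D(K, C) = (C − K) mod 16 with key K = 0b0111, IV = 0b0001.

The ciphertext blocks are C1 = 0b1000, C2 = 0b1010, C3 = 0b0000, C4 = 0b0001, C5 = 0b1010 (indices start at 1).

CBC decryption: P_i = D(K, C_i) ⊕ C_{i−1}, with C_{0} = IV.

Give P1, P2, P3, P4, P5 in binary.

P1 = 0b0000, P2 = 0b1011, P3 = 0b0011, P4 = 0b1010, P5 = 0b0010

P1: D(K, 0b1000) = 0b0001; 0b0001 ⊕ 0b0001 = 0b0000.
P2: D(K, 0b1010) = 0b0011; 0b0011 ⊕ 0b1000 = 0b1011.
P3: D(K, 0b0000) = 0b1001; 0b1001 ⊕ 0b1010 = 0b0011.
P4: D(K, 0b0001) = 0b1010; 0b1010 ⊕ 0b0000 = 0b1010.
P5: D(K, 0b1010) = 0b0011; 0b0011 ⊕ 0b0001 = 0b0010.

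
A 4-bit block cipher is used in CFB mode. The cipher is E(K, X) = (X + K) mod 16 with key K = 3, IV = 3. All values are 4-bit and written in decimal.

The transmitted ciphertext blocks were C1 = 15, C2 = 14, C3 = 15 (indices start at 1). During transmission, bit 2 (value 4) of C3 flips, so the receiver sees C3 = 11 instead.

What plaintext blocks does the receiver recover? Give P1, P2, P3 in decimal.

CFB decryption: P_i = C_i ⊕ E(K, C_{i−1}), with C_{0} = IV.
Only C3 changed, to 11. In CFB, a change in C_i flips the same bit in P_i and garbles P_{i+1}. Decrypting the received ciphertext:
P1: E(K, 3) = 6; 15 ⊕ 6 = 9.
P2: E(K, 15) = 2; 14 ⊕ 2 = 12.
P3: E(K, 14) = 1; 11 ⊕ 1 = 10.
Blocks that differ from the original plaintext: P3.

P1 = 9, P2 = 12, P3 = 10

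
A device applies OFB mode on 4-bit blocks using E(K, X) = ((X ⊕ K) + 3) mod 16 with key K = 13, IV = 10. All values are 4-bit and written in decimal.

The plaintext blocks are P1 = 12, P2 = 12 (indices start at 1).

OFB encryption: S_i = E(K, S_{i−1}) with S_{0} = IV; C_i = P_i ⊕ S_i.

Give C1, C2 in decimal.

C1 = 6, C2 = 6

C1: S = E(K, 10) = 10; 12 ⊕ 10 = 6.
C2: S = E(K, 10) = 10; 12 ⊕ 10 = 6.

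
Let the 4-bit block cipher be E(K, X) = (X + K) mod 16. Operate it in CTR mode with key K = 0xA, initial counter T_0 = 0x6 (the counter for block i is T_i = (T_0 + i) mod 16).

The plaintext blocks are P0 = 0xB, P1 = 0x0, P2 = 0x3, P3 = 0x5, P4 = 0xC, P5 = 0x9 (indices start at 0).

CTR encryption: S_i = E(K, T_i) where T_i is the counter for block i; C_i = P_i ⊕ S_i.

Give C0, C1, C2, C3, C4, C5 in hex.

C0 = 0xB, C1 = 0x1, C2 = 0x1, C3 = 0x6, C4 = 0x8, C5 = 0xC

C0: T = 0x6, S = E(K, T) = 0x0; 0xB ⊕ 0x0 = 0xB.
C1: T = 0x7, S = E(K, T) = 0x1; 0x0 ⊕ 0x1 = 0x1.
C2: T = 0x8, S = E(K, T) = 0x2; 0x3 ⊕ 0x2 = 0x1.
C3: T = 0x9, S = E(K, T) = 0x3; 0x5 ⊕ 0x3 = 0x6.
C4: T = 0xA, S = E(K, T) = 0x4; 0xC ⊕ 0x4 = 0x8.
C5: T = 0xB, S = E(K, T) = 0x5; 0x9 ⊕ 0x5 = 0xC.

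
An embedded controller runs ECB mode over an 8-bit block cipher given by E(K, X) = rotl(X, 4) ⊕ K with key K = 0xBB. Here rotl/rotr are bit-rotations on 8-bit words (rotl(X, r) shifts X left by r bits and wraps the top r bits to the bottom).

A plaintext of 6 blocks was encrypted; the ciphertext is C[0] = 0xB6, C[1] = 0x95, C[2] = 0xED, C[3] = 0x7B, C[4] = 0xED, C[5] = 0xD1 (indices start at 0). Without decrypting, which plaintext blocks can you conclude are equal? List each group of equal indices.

P[2] = P[4]

ECB encrypts each block independently with the same key, so equal ciphertext blocks imply equal plaintext blocks.
C[2] = C[4] = 0xED, so P[2] = P[4].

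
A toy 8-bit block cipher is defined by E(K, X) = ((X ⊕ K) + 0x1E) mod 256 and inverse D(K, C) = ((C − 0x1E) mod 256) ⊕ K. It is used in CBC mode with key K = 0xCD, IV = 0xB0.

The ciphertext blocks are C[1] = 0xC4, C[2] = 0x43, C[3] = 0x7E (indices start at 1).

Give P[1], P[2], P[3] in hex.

CBC decryption: P_i = D(K, C_i) ⊕ C_{i−1}, with C_{0} = IV.
P[1]: D(K, 0xC4) = 0x6B; 0x6B ⊕ 0xB0 = 0xDB.
P[2]: D(K, 0x43) = 0xE8; 0xE8 ⊕ 0xC4 = 0x2C.
P[3]: D(K, 0x7E) = 0xAD; 0xAD ⊕ 0x43 = 0xEE.

P[1] = 0xDB, P[2] = 0x2C, P[3] = 0xEE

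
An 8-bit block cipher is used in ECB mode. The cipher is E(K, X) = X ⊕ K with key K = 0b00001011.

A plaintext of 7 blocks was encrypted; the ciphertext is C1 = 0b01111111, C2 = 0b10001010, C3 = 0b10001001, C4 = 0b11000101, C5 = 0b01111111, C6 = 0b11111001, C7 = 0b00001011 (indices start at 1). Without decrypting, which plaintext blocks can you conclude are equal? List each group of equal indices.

ECB encrypts each block independently with the same key, so equal ciphertext blocks imply equal plaintext blocks.
C1 = C5 = 0b01111111, so P1 = P5.

P1 = P5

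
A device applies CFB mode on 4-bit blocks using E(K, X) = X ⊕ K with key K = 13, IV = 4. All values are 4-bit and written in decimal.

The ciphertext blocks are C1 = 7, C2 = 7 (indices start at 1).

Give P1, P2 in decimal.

P1 = 14, P2 = 13

CFB decryption: P_i = C_i ⊕ E(K, C_{i−1}), with C_{0} = IV.
P1: E(K, 4) = 9; 7 ⊕ 9 = 14.
P2: E(K, 7) = 10; 7 ⊕ 10 = 13.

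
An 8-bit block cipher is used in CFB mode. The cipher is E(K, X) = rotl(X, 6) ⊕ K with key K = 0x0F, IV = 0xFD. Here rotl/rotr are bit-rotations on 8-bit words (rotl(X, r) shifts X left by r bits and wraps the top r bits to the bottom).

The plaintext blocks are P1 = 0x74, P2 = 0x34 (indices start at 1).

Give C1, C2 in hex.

C1 = 0x04, C2 = 0x3A

CFB encryption: C_i = P_i ⊕ E(K, C_{i−1}), with C_{0} = IV.
C1: E(K, 0xFD) = 0x70; 0x74 ⊕ 0x70 = 0x04.
C2: E(K, 0x04) = 0x0E; 0x34 ⊕ 0x0E = 0x3A.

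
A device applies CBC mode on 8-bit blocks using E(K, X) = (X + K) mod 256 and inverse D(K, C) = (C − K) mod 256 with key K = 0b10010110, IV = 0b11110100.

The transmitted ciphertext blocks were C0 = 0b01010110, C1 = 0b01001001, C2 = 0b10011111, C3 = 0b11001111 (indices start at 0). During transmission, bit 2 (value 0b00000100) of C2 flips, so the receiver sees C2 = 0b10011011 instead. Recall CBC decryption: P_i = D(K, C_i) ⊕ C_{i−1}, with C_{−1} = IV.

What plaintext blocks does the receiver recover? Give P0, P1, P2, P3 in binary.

P0 = 0b00110100, P1 = 0b11100101, P2 = 0b01001100, P3 = 0b10100010

Only C2 changed, to 0b10011011. In CBC, a change in C_i garbles P_i and flips the same bit in P_{i+1}. Decrypting the received ciphertext:
P0: D(K, 0b01010110) = 0b11000000; 0b11000000 ⊕ 0b11110100 = 0b00110100.
P1: D(K, 0b01001001) = 0b10110011; 0b10110011 ⊕ 0b01010110 = 0b11100101.
P2: D(K, 0b10011011) = 0b00000101; 0b00000101 ⊕ 0b01001001 = 0b01001100.
P3: D(K, 0b11001111) = 0b00111001; 0b00111001 ⊕ 0b10011011 = 0b10100010.
Blocks that differ from the original plaintext: P2, P3.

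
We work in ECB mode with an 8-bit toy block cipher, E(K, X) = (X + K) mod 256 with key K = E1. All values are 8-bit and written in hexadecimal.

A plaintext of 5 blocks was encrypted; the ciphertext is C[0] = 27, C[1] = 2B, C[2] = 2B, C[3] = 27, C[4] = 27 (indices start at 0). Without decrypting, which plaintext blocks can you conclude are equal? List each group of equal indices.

ECB encrypts each block independently with the same key, so equal ciphertext blocks imply equal plaintext blocks.
C[0] = C[3] = C[4] = 27, so P[0] = P[3] = P[4].
C[1] = C[2] = 2B, so P[1] = P[2].

P[0] = P[3] = P[4]; P[1] = P[2]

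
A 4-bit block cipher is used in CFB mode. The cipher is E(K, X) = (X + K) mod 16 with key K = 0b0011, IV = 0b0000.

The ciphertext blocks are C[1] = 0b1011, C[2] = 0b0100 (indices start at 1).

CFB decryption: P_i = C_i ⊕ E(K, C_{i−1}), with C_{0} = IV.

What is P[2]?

P[2] = 0b1010

P[2]: E(K, 0b1011) = 0b1110; 0b0100 ⊕ 0b1110 = 0b1010.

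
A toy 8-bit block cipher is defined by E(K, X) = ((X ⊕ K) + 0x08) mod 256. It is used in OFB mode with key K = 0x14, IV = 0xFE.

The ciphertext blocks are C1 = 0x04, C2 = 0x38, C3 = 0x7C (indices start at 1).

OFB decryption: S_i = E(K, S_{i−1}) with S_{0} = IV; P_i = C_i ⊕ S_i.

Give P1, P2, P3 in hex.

P1: S = E(K, 0xFE) = 0xF2; 0x04 ⊕ 0xF2 = 0xF6.
P2: S = E(K, 0xF2) = 0xEE; 0x38 ⊕ 0xEE = 0xD6.
P3: S = E(K, 0xEE) = 0x02; 0x7C ⊕ 0x02 = 0x7E.

P1 = 0xF6, P2 = 0xD6, P3 = 0x7E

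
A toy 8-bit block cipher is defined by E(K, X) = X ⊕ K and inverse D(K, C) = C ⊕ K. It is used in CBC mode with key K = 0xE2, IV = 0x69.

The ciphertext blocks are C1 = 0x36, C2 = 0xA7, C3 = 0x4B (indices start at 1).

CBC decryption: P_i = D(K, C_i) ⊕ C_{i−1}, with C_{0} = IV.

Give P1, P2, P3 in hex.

P1: D(K, 0x36) = 0xD4; 0xD4 ⊕ 0x69 = 0xBD.
P2: D(K, 0xA7) = 0x45; 0x45 ⊕ 0x36 = 0x73.
P3: D(K, 0x4B) = 0xA9; 0xA9 ⊕ 0xA7 = 0x0E.

P1 = 0xBD, P2 = 0x73, P3 = 0x0E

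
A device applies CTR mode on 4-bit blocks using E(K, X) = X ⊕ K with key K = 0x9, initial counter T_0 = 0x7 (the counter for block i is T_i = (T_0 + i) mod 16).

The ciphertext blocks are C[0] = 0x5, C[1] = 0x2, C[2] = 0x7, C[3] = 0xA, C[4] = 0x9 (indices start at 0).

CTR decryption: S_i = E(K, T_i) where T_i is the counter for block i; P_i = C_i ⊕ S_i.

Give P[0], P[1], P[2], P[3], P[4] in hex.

P[0]: T = 0x7, S = E(K, T) = 0xE; 0x5 ⊕ 0xE = 0xB.
P[1]: T = 0x8, S = E(K, T) = 0x1; 0x2 ⊕ 0x1 = 0x3.
P[2]: T = 0x9, S = E(K, T) = 0x0; 0x7 ⊕ 0x0 = 0x7.
P[3]: T = 0xA, S = E(K, T) = 0x3; 0xA ⊕ 0x3 = 0x9.
P[4]: T = 0xB, S = E(K, T) = 0x2; 0x9 ⊕ 0x2 = 0xB.

P[0] = 0xB, P[1] = 0x3, P[2] = 0x7, P[3] = 0x9, P[4] = 0xB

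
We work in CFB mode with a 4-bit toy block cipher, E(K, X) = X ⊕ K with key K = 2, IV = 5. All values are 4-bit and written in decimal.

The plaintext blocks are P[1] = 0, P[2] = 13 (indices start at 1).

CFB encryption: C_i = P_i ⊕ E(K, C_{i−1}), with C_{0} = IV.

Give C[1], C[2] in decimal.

C[1] = 7, C[2] = 8

C[1]: E(K, 5) = 7; 0 ⊕ 7 = 7.
C[2]: E(K, 7) = 5; 13 ⊕ 5 = 8.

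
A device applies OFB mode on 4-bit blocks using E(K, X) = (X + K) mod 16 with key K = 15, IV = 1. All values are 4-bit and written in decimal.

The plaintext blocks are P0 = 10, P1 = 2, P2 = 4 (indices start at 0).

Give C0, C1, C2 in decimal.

C0 = 10, C1 = 13, C2 = 10

OFB encryption: S_i = E(K, S_{i−1}) with S_{−1} = IV; C_i = P_i ⊕ S_i.
C0: S = E(K, 1) = 0; 10 ⊕ 0 = 10.
C1: S = E(K, 0) = 15; 2 ⊕ 15 = 13.
C2: S = E(K, 15) = 14; 4 ⊕ 14 = 10.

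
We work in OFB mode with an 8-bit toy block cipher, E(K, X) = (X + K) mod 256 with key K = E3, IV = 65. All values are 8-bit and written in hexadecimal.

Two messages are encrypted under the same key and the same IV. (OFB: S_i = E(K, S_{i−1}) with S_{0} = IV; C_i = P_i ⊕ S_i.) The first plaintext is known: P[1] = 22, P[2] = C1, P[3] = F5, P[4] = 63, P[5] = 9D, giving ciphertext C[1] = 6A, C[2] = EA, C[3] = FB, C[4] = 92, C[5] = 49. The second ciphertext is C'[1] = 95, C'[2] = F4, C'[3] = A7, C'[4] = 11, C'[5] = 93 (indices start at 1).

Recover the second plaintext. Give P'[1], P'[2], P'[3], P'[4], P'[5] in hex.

P'[1] = DD, P'[2] = DF, P'[3] = A9, P'[4] = E0, P'[5] = 47

In OFB with a reused IV, both messages share the same keystream S_i, so C_i ⊕ C'_i = P_i ⊕ P'_i and thus P'_i = P_i ⊕ C_i ⊕ C'_i.
P'[1]: 22 ⊕ 6A ⊕ 95 = DD.
P'[2]: C1 ⊕ EA ⊕ F4 = DF.
P'[3]: F5 ⊕ FB ⊕ A7 = A9.
P'[4]: 63 ⊕ 92 ⊕ 11 = E0.
P'[5]: 9D ⊕ 49 ⊕ 93 = 47.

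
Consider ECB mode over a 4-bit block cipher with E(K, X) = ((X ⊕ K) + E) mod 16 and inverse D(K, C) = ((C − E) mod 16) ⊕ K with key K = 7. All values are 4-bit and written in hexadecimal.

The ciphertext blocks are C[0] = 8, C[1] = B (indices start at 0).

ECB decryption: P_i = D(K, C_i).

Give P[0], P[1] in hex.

P[0] = D, P[1] = A

P[0]: D(K, 8) = D.
P[1]: D(K, B) = A.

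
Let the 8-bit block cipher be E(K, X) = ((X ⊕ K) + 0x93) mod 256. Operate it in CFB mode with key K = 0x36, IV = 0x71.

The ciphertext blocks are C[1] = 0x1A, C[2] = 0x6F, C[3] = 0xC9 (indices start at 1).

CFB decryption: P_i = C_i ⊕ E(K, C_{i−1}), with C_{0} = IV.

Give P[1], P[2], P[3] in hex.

P[1]: E(K, 0x71) = 0xDA; 0x1A ⊕ 0xDA = 0xC0.
P[2]: E(K, 0x1A) = 0xBF; 0x6F ⊕ 0xBF = 0xD0.
P[3]: E(K, 0x6F) = 0xEC; 0xC9 ⊕ 0xEC = 0x25.

P[1] = 0xC0, P[2] = 0xD0, P[3] = 0x25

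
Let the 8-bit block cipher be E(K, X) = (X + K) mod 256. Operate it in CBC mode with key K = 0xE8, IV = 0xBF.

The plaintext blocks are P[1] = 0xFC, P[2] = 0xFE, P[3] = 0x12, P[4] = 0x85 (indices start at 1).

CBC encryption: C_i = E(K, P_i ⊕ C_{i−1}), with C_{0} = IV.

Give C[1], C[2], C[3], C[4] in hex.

C[1] = 0x2B, C[2] = 0xBD, C[3] = 0x97, C[4] = 0xFA

C[1]: P[1] ⊕ 0xBF = 0x43; E(K, 0x43) = 0x2B.
C[2]: P[2] ⊕ 0x2B = 0xD5; E(K, 0xD5) = 0xBD.
C[3]: P[3] ⊕ 0xBD = 0xAF; E(K, 0xAF) = 0x97.
C[4]: P[4] ⊕ 0x97 = 0x12; E(K, 0x12) = 0xFA.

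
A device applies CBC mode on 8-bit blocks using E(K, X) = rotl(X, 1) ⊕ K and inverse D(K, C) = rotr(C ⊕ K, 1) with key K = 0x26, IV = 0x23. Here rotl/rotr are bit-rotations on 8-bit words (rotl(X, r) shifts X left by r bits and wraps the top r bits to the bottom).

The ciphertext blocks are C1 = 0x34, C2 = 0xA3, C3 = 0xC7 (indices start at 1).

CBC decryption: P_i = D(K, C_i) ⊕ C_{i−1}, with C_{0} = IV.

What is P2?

P2 = 0xF6

P2: D(K, 0xA3) = 0xC2; 0xC2 ⊕ 0x34 = 0xF6.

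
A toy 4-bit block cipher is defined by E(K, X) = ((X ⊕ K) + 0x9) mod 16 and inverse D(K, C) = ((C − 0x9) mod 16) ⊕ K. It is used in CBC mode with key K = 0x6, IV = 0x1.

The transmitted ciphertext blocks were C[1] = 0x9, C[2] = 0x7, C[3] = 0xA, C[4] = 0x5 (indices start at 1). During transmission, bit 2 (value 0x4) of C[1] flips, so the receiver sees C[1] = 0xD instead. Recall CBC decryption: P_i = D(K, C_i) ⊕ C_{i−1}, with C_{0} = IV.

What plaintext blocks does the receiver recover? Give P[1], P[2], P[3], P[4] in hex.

P[1] = 0x3, P[2] = 0x5, P[3] = 0x0, P[4] = 0x0

Only C[1] changed, to 0xD. In CBC, a change in C_i garbles P_i and flips the same bit in P_{i+1}. Decrypting the received ciphertext:
P[1]: D(K, 0xD) = 0x2; 0x2 ⊕ 0x1 = 0x3.
P[2]: D(K, 0x7) = 0x8; 0x8 ⊕ 0xD = 0x5.
P[3]: D(K, 0xA) = 0x7; 0x7 ⊕ 0x7 = 0x0.
P[4]: D(K, 0x5) = 0xA; 0xA ⊕ 0xA = 0x0.
Blocks that differ from the original plaintext: P[1], P[2].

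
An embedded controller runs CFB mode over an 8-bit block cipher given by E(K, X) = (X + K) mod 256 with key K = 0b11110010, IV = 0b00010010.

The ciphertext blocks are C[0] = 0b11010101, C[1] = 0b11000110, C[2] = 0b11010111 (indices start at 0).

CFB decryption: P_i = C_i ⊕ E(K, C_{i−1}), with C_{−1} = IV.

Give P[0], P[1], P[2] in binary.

P[0]: E(K, 0b00010010) = 0b00000100; 0b11010101 ⊕ 0b00000100 = 0b11010001.
P[1]: E(K, 0b11010101) = 0b11000111; 0b11000110 ⊕ 0b11000111 = 0b00000001.
P[2]: E(K, 0b11000110) = 0b10111000; 0b11010111 ⊕ 0b10111000 = 0b01101111.

P[0] = 0b11010001, P[1] = 0b00000001, P[2] = 0b01101111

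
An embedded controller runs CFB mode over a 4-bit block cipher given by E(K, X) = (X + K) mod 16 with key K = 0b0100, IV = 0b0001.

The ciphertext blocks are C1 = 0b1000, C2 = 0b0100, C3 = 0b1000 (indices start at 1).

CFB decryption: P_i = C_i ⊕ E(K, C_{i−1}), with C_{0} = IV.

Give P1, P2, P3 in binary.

P1: E(K, 0b0001) = 0b0101; 0b1000 ⊕ 0b0101 = 0b1101.
P2: E(K, 0b1000) = 0b1100; 0b0100 ⊕ 0b1100 = 0b1000.
P3: E(K, 0b0100) = 0b1000; 0b1000 ⊕ 0b1000 = 0b0000.

P1 = 0b1101, P2 = 0b1000, P3 = 0b0000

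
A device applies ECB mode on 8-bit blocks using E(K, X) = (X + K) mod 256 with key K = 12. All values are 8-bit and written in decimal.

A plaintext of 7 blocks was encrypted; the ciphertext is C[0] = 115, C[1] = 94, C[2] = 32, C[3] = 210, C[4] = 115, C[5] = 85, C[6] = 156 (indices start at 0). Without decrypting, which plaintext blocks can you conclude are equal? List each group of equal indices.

P[0] = P[4]

ECB encrypts each block independently with the same key, so equal ciphertext blocks imply equal plaintext blocks.
C[0] = C[4] = 115, so P[0] = P[4].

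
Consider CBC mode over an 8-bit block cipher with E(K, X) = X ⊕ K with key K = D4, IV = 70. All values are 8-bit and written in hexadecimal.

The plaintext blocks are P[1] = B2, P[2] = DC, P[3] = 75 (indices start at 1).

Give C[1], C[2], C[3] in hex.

C[1] = 16, C[2] = 1E, C[3] = BF

CBC encryption: C_i = E(K, P_i ⊕ C_{i−1}), with C_{0} = IV.
C[1]: P[1] ⊕ 70 = C2; E(K, C2) = 16.
C[2]: P[2] ⊕ 16 = CA; E(K, CA) = 1E.
C[3]: P[3] ⊕ 1E = 6B; E(K, 6B) = BF.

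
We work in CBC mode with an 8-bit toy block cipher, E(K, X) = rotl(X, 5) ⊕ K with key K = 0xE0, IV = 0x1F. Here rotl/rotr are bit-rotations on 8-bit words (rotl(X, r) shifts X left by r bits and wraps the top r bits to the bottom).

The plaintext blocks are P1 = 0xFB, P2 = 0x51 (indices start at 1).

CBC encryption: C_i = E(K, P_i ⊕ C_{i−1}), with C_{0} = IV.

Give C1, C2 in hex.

C1 = 0x7C, C2 = 0x45

C1: P1 ⊕ 0x1F = 0xE4; E(K, 0xE4) = 0x7C.
C2: P2 ⊕ 0x7C = 0x2D; E(K, 0x2D) = 0x45.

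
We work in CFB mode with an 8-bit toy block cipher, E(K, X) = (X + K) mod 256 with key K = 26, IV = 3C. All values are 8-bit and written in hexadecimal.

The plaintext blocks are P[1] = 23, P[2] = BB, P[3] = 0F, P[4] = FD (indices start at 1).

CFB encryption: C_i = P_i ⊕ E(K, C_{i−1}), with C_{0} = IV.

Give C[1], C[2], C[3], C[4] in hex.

C[1] = 41, C[2] = DC, C[3] = 0D, C[4] = CE

C[1]: E(K, 3C) = 62; 23 ⊕ 62 = 41.
C[2]: E(K, 41) = 67; BB ⊕ 67 = DC.
C[3]: E(K, DC) = 02; 0F ⊕ 02 = 0D.
C[4]: E(K, 0D) = 33; FD ⊕ 33 = CE.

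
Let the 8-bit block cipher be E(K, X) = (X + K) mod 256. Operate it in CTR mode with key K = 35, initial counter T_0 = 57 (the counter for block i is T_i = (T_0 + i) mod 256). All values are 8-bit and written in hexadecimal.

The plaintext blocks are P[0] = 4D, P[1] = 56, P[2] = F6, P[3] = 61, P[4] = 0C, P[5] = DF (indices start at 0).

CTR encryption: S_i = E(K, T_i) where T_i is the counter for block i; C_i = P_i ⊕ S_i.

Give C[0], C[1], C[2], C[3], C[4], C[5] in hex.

C[0]: T = 57, S = E(K, T) = 8C; 4D ⊕ 8C = C1.
C[1]: T = 58, S = E(K, T) = 8D; 56 ⊕ 8D = DB.
C[2]: T = 59, S = E(K, T) = 8E; F6 ⊕ 8E = 78.
C[3]: T = 5A, S = E(K, T) = 8F; 61 ⊕ 8F = EE.
C[4]: T = 5B, S = E(K, T) = 90; 0C ⊕ 90 = 9C.
C[5]: T = 5C, S = E(K, T) = 91; DF ⊕ 91 = 4E.

C[0] = C1, C[1] = DB, C[2] = 78, C[3] = EE, C[4] = 9C, C[5] = 4E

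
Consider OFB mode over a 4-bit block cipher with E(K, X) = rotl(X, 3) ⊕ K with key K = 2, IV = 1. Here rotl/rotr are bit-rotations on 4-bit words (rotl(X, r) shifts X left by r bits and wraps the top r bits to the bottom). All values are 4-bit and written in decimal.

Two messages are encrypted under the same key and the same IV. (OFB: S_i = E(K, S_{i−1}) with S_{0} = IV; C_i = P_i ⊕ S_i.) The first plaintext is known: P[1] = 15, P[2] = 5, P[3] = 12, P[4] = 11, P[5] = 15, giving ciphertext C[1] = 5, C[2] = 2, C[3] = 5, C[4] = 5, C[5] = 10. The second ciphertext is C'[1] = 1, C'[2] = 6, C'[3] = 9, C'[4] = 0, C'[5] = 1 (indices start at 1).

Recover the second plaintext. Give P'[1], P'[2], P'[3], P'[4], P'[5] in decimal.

P'[1] = 11, P'[2] = 1, P'[3] = 0, P'[4] = 14, P'[5] = 4

In OFB with a reused IV, both messages share the same keystream S_i, so C_i ⊕ C'_i = P_i ⊕ P'_i and thus P'_i = P_i ⊕ C_i ⊕ C'_i.
P'[1]: 15 ⊕ 5 ⊕ 1 = 11.
P'[2]: 5 ⊕ 2 ⊕ 6 = 1.
P'[3]: 12 ⊕ 5 ⊕ 9 = 0.
P'[4]: 11 ⊕ 5 ⊕ 0 = 14.
P'[5]: 15 ⊕ 10 ⊕ 1 = 4.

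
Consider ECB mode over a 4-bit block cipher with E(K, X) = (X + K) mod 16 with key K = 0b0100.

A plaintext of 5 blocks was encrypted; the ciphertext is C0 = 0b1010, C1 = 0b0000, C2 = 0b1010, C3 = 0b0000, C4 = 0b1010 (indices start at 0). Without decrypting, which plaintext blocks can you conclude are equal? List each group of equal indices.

P0 = P2 = P4; P1 = P3

ECB encrypts each block independently with the same key, so equal ciphertext blocks imply equal plaintext blocks.
C0 = C2 = C4 = 0b1010, so P0 = P2 = P4.
C1 = C3 = 0b0000, so P1 = P3.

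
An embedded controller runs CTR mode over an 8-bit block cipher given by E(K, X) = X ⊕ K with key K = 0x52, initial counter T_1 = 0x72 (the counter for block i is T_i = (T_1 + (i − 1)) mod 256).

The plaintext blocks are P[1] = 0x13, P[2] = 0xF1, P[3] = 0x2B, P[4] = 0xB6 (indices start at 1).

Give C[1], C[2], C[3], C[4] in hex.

C[1] = 0x33, C[2] = 0xD0, C[3] = 0x0D, C[4] = 0x91

CTR encryption: S_i = E(K, T_i) where T_i is the counter for block i; C_i = P_i ⊕ S_i.
C[1]: T = 0x72, S = E(K, T) = 0x20; 0x13 ⊕ 0x20 = 0x33.
C[2]: T = 0x73, S = E(K, T) = 0x21; 0xF1 ⊕ 0x21 = 0xD0.
C[3]: T = 0x74, S = E(K, T) = 0x26; 0x2B ⊕ 0x26 = 0x0D.
C[4]: T = 0x75, S = E(K, T) = 0x27; 0xB6 ⊕ 0x27 = 0x91.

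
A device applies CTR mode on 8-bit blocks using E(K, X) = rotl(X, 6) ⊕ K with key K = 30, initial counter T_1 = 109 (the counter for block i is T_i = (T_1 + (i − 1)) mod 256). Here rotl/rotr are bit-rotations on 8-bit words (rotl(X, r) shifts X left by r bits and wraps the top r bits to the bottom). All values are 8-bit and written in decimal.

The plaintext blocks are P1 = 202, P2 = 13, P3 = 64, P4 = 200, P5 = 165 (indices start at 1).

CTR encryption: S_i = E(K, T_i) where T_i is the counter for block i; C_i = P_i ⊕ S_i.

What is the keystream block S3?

C1: T = 109, S = E(K, T) = 69; 202 ⊕ 69 = 143.
C2: T = 110, S = E(K, T) = 133; 13 ⊕ 133 = 136.
C3: T = 111, S = E(K, T) = 197; 64 ⊕ 197 = 133.
So S3 = 197.

197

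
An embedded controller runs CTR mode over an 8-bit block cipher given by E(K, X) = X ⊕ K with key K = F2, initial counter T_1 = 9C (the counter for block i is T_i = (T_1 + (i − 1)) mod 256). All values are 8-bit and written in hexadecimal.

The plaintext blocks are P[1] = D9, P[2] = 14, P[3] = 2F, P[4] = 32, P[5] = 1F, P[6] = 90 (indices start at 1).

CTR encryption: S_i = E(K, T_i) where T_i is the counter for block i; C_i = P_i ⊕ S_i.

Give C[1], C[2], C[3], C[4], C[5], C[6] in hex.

C[1] = B7, C[2] = 7B, C[3] = 43, C[4] = 5F, C[5] = 4D, C[6] = C3

C[1]: T = 9C, S = E(K, T) = 6E; D9 ⊕ 6E = B7.
C[2]: T = 9D, S = E(K, T) = 6F; 14 ⊕ 6F = 7B.
C[3]: T = 9E, S = E(K, T) = 6C; 2F ⊕ 6C = 43.
C[4]: T = 9F, S = E(K, T) = 6D; 32 ⊕ 6D = 5F.
C[5]: T = A0, S = E(K, T) = 52; 1F ⊕ 52 = 4D.
C[6]: T = A1, S = E(K, T) = 53; 90 ⊕ 53 = C3.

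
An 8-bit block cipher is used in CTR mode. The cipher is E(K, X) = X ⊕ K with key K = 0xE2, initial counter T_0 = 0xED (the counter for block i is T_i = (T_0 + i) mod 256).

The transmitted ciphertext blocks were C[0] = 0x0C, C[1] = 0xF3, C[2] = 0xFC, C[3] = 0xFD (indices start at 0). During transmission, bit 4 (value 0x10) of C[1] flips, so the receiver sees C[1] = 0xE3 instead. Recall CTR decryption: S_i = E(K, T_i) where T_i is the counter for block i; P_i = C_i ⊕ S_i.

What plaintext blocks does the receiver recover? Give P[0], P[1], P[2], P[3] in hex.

P[0] = 0x03, P[1] = 0xEF, P[2] = 0xF1, P[3] = 0xEF

Only C[1] changed, to 0xE3. In CTR, a change in C_i flips the same bit in P_i only; the keystream is unaffected. Decrypting the received ciphertext:
P[0]: T = 0xED, S = E(K, T) = 0x0F; 0x0C ⊕ 0x0F = 0x03.
P[1]: T = 0xEE, S = E(K, T) = 0x0C; 0xE3 ⊕ 0x0C = 0xEF.
P[2]: T = 0xEF, S = E(K, T) = 0x0D; 0xFC ⊕ 0x0D = 0xF1.
P[3]: T = 0xF0, S = E(K, T) = 0x12; 0xFD ⊕ 0x12 = 0xEF.
Blocks that differ from the original plaintext: P[1].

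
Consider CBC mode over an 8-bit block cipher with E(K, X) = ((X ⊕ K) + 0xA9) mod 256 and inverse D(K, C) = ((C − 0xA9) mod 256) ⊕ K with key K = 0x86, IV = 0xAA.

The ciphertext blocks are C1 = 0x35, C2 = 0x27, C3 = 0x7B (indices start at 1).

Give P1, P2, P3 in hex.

CBC decryption: P_i = D(K, C_i) ⊕ C_{i−1}, with C_{0} = IV.
P1: D(K, 0x35) = 0x0A; 0x0A ⊕ 0xAA = 0xA0.
P2: D(K, 0x27) = 0xF8; 0xF8 ⊕ 0x35 = 0xCD.
P3: D(K, 0x7B) = 0x54; 0x54 ⊕ 0x27 = 0x73.

P1 = 0xA0, P2 = 0xCD, P3 = 0x73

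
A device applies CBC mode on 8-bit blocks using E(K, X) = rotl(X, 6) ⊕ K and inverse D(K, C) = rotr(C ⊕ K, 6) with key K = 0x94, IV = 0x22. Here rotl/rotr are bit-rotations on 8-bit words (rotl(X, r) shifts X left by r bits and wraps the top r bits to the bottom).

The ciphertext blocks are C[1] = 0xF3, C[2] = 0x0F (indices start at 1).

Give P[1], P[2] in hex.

P[1] = 0xBF, P[2] = 0x9D

CBC decryption: P_i = D(K, C_i) ⊕ C_{i−1}, with C_{0} = IV.
P[1]: D(K, 0xF3) = 0x9D; 0x9D ⊕ 0x22 = 0xBF.
P[2]: D(K, 0x0F) = 0x6E; 0x6E ⊕ 0xF3 = 0x9D.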